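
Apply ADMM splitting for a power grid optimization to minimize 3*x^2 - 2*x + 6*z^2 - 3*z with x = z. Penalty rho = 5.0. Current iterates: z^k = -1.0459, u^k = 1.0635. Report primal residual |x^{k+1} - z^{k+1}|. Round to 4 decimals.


ADMM iteration with rho = 5.0, z^k = -1.0459, u^k = 1.0635
Step 1: x-update.
Minimize 3*x^2 - 2*x + (5.0/2)*(x + 1.0459 + 1.0635)^2
FOC: (2*3 + 5.0)*x = 2 + 5.0*(-1.0459 - 1.0635)
x^{k+1} = -0.777
Step 2: z-update.
Minimize 6*z^2 - 3*z + (5.0/2)*(-0.777 - z + 1.0635)^2
FOC: (2*6 + 5.0)*z = 3 + 5.0*(-0.777 + 1.0635)
z^{k+1} = 0.2607
Step 3: u-update.
u^{k+1} = 1.0635 - 0.777 - 0.2607 = 0.0258
Step 4: Primal residual = |-0.777 - 0.2607| = 1.0377


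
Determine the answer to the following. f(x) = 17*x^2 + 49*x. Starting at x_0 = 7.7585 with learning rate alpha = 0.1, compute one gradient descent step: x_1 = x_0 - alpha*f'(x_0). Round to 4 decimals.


We compute the gradient at x_0 and apply the update.
f'(x) = 34*x + 49
f'(7.7585) = 34*7.7585 + 49 = 312.789
x_1 = 7.7585 - 0.1*312.789 = -23.5204


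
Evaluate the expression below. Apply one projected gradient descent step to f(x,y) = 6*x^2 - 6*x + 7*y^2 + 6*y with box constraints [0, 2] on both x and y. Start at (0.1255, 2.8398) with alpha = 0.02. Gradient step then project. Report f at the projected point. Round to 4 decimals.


Step 1: Compute gradient at (0.1255, 2.8398).
grad_x = 2*6*0.1255 - 6 = -4.494
grad_y = 2*7*2.8398 + 6 = 45.7572
Step 2: Gradient step.
x_raw = 0.1255 - 0.02*-4.494 = 0.2154
y_raw = 2.8398 - 0.02*45.7572 = 1.9247
Step 3: Project onto [0, 2].
x_proj = clip(0.2154) = 0.2154
y_proj = clip(1.9247) = 1.9247
Step 4: Evaluate f.
f(0.2154, 1.9247) = 36.4641


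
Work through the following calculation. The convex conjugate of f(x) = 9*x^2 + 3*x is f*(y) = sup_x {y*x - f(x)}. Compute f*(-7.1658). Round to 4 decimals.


f*(y) = sup_x {y*x - a*x^2 - b*x} = sup_x {(y-b)*x - a*x^2}
FOC: (y - b) - 2a*x = 0 => x* = (y - b)/(2a)
x* = (-7.1658 - 3)/(2*9) = -0.5648
f*(-7.1658) = (y-b)^2/(4a) = (-7.1658 - 3)^2/(4*9)
= 103.3435/36 = 2.8707


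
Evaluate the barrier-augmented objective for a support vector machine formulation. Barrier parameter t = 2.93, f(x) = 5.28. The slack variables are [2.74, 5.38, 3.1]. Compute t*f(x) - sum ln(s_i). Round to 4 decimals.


Step 1: Compute log-barrier.
ln values: [1.008, 1.6827, 1.1314]
phi = -(1.008 + 1.6827 + 1.1314) = -3.822
Step 2: Compute augmented objective.
t*f(x) = 2.93*5.28 = 15.4704
Total = 15.4704 - 3.822 = 11.6484


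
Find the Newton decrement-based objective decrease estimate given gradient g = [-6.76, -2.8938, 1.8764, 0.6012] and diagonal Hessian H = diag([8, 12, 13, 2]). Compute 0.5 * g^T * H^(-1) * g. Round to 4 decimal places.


Step 1: H is diagonal, so H^(-1) * g = [-0.845, -0.2412, 0.1443, 0.3006].
Step 2: g^T H^(-1) g = sum_i g_i^2 / H_ii
  = (-6.76)^2/8 + (-2.8938)^2/12 + (1.8764)^2/13 + (0.6012)^2/2
  = 5.7122 + 0.6978 + 0.2708 + 0.1807 = 6.8616
Step 3: Objective decrease = 0.5 * g^T H^(-1) g = 3.4308


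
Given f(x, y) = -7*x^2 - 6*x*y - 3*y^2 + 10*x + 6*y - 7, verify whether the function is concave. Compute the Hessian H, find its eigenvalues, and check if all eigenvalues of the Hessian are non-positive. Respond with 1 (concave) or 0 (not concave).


The Hessian of f(x,y) = -7*x^2 - 6*x*y - 3*y^2 + 10*x + 6*y - 7 is:
H = [[-14, -6], [-6, -6]]
Trace = -14 - 6 = -20
Determinant = -14*-6 - (-6)^2 = 48
Discriminant = (-20)^2 - 4*48 = 208.0
Eigenvalues: lambda_1 = -17.2111, lambda_2 = -2.7889
The function is concave.

1


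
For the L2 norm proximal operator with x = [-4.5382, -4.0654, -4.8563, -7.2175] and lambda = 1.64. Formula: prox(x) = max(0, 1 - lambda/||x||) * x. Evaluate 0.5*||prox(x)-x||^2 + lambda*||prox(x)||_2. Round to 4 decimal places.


Step 1: Compute ||x||.
||x|| = 10.6207
Step 2: Compute scaling factor.
scale = max(0, 1 - 1.64/10.6207) = 0.8456
Step 3: prox(x) = [-3.8374, -3.4376, -4.1064, -6.103]
||prox(x)|| = 8.9807
Step 4: Proximal objective.
0.5*||prox-x||^2 = 1.3448
lambda*||prox|| = 14.7283
Total = 16.0731


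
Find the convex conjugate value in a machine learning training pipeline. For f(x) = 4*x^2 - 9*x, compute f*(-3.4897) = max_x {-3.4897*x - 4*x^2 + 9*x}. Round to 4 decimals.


f*(y) = sup_x {y*x - a*x^2 - b*x} = sup_x {(y-b)*x - a*x^2}
FOC: (y - b) - 2a*x = 0 => x* = (y - b)/(2a)
x* = (-3.4897 + 9)/(2*4) = 0.6888
f*(-3.4897) = (y-b)^2/(4a) = (-3.4897 + 9)^2/(4*4)
= 30.3634/16 = 1.8977


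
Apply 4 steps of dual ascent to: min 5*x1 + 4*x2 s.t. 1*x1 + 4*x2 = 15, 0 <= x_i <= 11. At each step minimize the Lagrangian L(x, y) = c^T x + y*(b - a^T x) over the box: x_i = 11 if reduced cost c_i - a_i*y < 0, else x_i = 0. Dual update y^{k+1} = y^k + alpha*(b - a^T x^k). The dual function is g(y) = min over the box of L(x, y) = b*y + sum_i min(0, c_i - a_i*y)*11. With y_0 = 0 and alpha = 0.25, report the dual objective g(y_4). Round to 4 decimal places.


Dual ascent for LP: min 5*x1 + 4*x2, 1*x1 + 4*x2 = 15, 0 <= x_i <= 11
Step 1: y^k = 0.0, reduced costs: (5.0, 4.0)
  x^k = (0.0, 0.0), subgradient = b - a^T x = 15.0
  y^{k+1} = 0.0 + 0.25*15.0 = 3.75
Step 2: y^k = 3.75, reduced costs: (1.25, -11.0)
  x^k = (0.0, 11.0), subgradient = b - a^T x = -29.0
  y^{k+1} = 3.75 + 0.25*-29.0 = -3.5
Step 3: y^k = -3.5, reduced costs: (8.5, 18.0)
  x^k = (0.0, 0.0), subgradient = b - a^T x = 15.0
  y^{k+1} = -3.5 + 0.25*15.0 = 0.25
Step 4: y^k = 0.25, reduced costs: (4.75, 3.0)
  x^k = (0.0, 0.0), subgradient = b - a^T x = 15.0
  y^{k+1} = 0.25 + 0.25*15.0 = 4.0
Dual objective at y_4 = 4.0: reduced costs (1.0, -12.0), box minimizer x = (0.0, 11.0)
g(y_4) = b*y + (c1 - a1*y)*x1 + (c2 - a2*y)*x2 = 15*4.0 + 1.0*0.0 + (-12.0)*11.0 = 60.0 + 0.0 - 132.0 = -72.0


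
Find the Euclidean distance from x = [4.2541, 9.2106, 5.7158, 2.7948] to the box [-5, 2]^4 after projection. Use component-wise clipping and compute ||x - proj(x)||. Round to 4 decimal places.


Project each component onto [-5, 2].
clip(4.2541) = 2.0, clip(9.2106) = 2.0, clip(5.7158) = 2.0, clip(2.7948) = 2.0
Projection = [2.0, 2.0, 2.0, 2.0]
Squared diffs: [5.081, 51.9928, 13.8072, 0.6317]
Distance = sqrt(71.5127) = 8.4565


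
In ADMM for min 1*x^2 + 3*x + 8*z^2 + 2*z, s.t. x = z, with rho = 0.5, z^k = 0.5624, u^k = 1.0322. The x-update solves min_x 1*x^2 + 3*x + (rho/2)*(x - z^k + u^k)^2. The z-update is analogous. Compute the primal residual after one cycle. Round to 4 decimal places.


ADMM iteration with rho = 0.5, z^k = 0.5624, u^k = 1.0322
Step 1: x-update.
Minimize 1*x^2 + 3*x + (0.5/2)*(x - 0.5624 + 1.0322)^2
FOC: (2*1 + 0.5)*x = -3 + 0.5*(0.5624 - 1.0322)
x^{k+1} = -1.294
Step 2: z-update.
Minimize 8*z^2 + 2*z + (0.5/2)*(-1.294 - z + 1.0322)^2
FOC: (2*8 + 0.5)*z = -2 + 0.5*(-1.294 + 1.0322)
z^{k+1} = -0.1291
Step 3: u-update.
u^{k+1} = 1.0322 - 1.294 + 0.1291 = -0.1326
Step 4: Primal residual = |-1.294 + 0.1291| = 1.1648


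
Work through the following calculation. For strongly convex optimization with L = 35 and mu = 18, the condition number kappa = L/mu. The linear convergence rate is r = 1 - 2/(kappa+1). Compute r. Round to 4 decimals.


Step 1: Compute the condition number.
kappa = L/mu = 35/18 = 1.9444
Step 2: Compute the convergence rate.
r = 1 - 2/(kappa + 1) = 1 - 2*mu/(L + mu) = (L - mu)/(L + mu) = 17/53 = 0.3208


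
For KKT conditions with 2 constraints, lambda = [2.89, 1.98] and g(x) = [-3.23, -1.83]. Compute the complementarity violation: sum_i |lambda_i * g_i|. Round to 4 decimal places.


KKT complementary slackness check:
lambda_1 * g_1 = 2.89 * -3.23 = -9.3347
lambda_2 * g_2 = 1.98 * -1.83 = -3.6234
Total violation = 9.3347 + 3.6234 = 12.9581


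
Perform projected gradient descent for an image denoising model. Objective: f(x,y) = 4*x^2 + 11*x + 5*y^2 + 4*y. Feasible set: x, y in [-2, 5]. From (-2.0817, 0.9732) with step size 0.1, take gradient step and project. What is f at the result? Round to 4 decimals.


Step 1: Compute gradient at (-2.0817, 0.9732).
grad_x = 2*4*-2.0817 + 11 = -5.6536
grad_y = 2*5*0.9732 + 4 = 13.732
Step 2: Gradient step.
x_raw = -2.0817 - 0.1*-5.6536 = -1.5163
y_raw = 0.9732 - 0.1*13.732 = -0.4
Step 3: Project onto [-2, 5].
x_proj = clip(-1.5163) = -1.5163
y_proj = clip(-0.4) = -0.4
Step 4: Evaluate f.
f(-1.5163, -0.4) = -8.2826


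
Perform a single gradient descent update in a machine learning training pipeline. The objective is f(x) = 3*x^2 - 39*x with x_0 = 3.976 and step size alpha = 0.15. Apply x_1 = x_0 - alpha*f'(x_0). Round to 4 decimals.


We compute the gradient at x_0 and apply the update.
f'(x) = 6*x - 39
f'(3.976) = 6*3.976 - 39 = -15.144
x_1 = 3.976 - 0.15*-15.144 = 6.2476


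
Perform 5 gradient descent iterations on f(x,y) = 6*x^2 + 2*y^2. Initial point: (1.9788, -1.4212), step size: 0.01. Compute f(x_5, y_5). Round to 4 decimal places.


Gradient descent on f(x,y) = 6*x^2 + 2*y^2.
Starting point: (1.9788, -1.4212), alpha = 0.01
Step 1: grad_x = 2*6*1.9788 = 23.7456, grad_y = 2*2*-1.4212 = -5.6848
  x_1 = 1.9788 - 0.01*23.7456 = 1.7413
  y_1 = -1.4212 - 0.01*-5.6848 = -1.3644
Step 2: grad_x = 2*6*1.7413 = 20.8961, grad_y = 2*2*-1.3644 = -5.4574
  x_2 = 1.7413 - 0.01*20.8961 = 1.5324
  y_2 = -1.3644 - 0.01*-5.4574 = -1.3098
Step 3: grad_x = 2*6*1.5324 = 18.3886, grad_y = 2*2*-1.3098 = -5.2391
  x_3 = 1.5324 - 0.01*18.3886 = 1.3485
  y_3 = -1.3098 - 0.01*-5.2391 = -1.2574
Step 4: grad_x = 2*6*1.3485 = 16.182, grad_y = 2*2*-1.2574 = -5.0295
  x_4 = 1.3485 - 0.01*16.182 = 1.1867
  y_4 = -1.2574 - 0.01*-5.0295 = -1.2071
Step 5: grad_x = 2*6*1.1867 = 14.2401, grad_y = 2*2*-1.2071 = -4.8284
  x_5 = 1.1867 - 0.01*14.2401 = 1.0443
  y_5 = -1.2071 - 0.01*-4.8284 = -1.1588
f(1.0443, -1.1588) = 6*1.0443^2 + 2*(-1.1588)^2 = 9.2287


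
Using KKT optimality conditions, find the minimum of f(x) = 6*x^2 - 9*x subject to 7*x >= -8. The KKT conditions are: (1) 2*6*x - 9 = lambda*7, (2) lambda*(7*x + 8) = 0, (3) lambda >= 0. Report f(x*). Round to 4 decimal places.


Step 1: Try lambda = 0 (constraint inactive).
Stationarity: 2*6*x - 9 = 0
x* = 9/(2*6) = 0.75
Check constraint: 7*0.75 = 5.25 >= -8 -- satisfied.
Step 2: Compute optimal value.
f(x*) = 6*0.75^2 - 9*0.75 = -3.375


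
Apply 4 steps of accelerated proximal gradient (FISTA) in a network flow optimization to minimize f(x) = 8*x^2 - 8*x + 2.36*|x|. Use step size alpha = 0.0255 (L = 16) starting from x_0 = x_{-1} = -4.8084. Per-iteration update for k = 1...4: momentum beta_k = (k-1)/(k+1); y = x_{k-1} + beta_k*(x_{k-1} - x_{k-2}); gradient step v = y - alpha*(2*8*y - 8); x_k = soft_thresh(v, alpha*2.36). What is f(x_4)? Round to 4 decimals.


FISTA on f(x) = 8*x^2 - 8*x + 2.36*|x|
L = 16, alpha = 0.0255
Iteration 1: beta = 0.0, y = -4.8084 + 0.0*(-4.8084 + 4.8084) = -4.8084
  grad(y) = -84.9344, v = y - alpha*grad = -2.6426
  prox(v) = soft_thresh(-2.6426, 0.0602) = -2.5824
Iteration 2: beta = 0.3333, y = -2.5824 + 0.3333*(-2.5824 + 4.8084) = -1.8404
  grad(y) = -37.4462, v = y - alpha*grad = -0.8855
  prox(v) = soft_thresh(-0.8855, 0.0602) = -0.8253
Iteration 3: beta = 0.5, y = -0.8253 + 0.5*(-0.8253 + 2.5824) = 0.0532
  grad(y) = -7.1488, v = y - alpha*grad = 0.2355
  prox(v) = soft_thresh(0.2355, 0.0602) = 0.1753
Iteration 4: beta = 0.6, y = 0.1753 + 0.6*(0.1753 + 0.8253) = 0.7757
  grad(y) = 4.4112, v = y - alpha*grad = 0.6632
  prox(v) = soft_thresh(0.6632, 0.0602) = 0.603
f(x_4) = 8*0.603^2 - 8*0.603 + 2.36*|0.603| = -0.4919


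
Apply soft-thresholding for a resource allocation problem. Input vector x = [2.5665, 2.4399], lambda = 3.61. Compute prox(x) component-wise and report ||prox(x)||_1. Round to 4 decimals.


Soft-thresholding with lambda = 3.61:
prox(2.5665) = sign(2.5665)*max(|2.5665| - 3.61, 0) = 0.0
prox(2.4399) = sign(2.4399)*max(|2.4399| - 3.61, 0) = 0.0
prox(x) = [0.0, 0.0]
||prox(x)||_1 = 0.0 + 0.0 = 0.0


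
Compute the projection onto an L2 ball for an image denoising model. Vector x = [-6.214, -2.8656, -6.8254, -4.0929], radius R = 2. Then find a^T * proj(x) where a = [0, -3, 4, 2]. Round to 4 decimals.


Step 1: Compute ||x|| (intermediates to 6 decimals).
||x|| = sqrt((-6.214)^2 + (-2.8656)^2 + (-6.8254)^2 + (-4.0929)^2) = 10.495874
Step 2: Project.
Since ||x|| > R, scale = R/||x|| = 2/10.495874 = 0.190551, proj(x) = scale * x
proj(x) = [-1.184084, -0.546043, -1.300587, -0.779906]
Step 3: Dot product.
a^T * proj(x) = 0*(-1.184084) - 3*(-0.546043) + 4*(-1.300587) + 2*(-0.779906) = -5.124


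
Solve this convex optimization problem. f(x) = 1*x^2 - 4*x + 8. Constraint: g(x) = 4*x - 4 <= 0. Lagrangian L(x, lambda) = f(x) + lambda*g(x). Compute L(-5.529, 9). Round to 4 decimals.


Step 1: Evaluate f(x).
f(-5.529) = 1*(-5.529)^2 - 4*(-5.529) + 8 = 60.6858
Step 2: Evaluate g(x).
g(-5.529) = 4*-5.529 - 4 = -26.116
Step 3: Compute Lagrangian.
L = 60.6858 + 9*-26.116 = -174.3582


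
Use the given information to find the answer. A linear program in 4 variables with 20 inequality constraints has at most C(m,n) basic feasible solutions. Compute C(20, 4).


Each vertex corresponds to some choice of n active constraints out of m, so the number of vertices is at most C(m, n) = m! / (n!(m-n)!).
m = 20, n = 4
Numerator: 20 * 19 * 18 * 17
Denominator: 4! = 24
C(20, 4) = 4845


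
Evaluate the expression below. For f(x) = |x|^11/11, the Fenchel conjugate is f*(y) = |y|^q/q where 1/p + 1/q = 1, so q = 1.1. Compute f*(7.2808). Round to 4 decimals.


The conjugate exponent q satisfies 1/p + 1/q = 1.
p = 11, so q = 11/(11 - 1) = 1.1
|y|^q = 7.2808^1.1 = 8.8797
f*(7.2808) = 8.8797 / 1.1 = 8.0724


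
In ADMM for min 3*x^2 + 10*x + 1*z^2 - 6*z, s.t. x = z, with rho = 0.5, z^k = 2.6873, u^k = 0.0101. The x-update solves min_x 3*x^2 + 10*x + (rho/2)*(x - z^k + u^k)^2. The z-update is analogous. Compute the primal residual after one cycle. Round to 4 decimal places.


ADMM iteration with rho = 0.5, z^k = 2.6873, u^k = 0.0101
Step 1: x-update.
Minimize 3*x^2 + 10*x + (0.5/2)*(x - 2.6873 + 0.0101)^2
FOC: (2*3 + 0.5)*x = -10 + 0.5*(2.6873 - 0.0101)
x^{k+1} = -1.3325
Step 2: z-update.
Minimize 1*z^2 - 6*z + (0.5/2)*(-1.3325 - z + 0.0101)^2
FOC: (2*1 + 0.5)*z = 6 + 0.5*(-1.3325 + 0.0101)
z^{k+1} = 2.1355
Step 3: u-update.
u^{k+1} = 0.0101 - 1.3325 - 2.1355 = -3.4579
Step 4: Primal residual = |-1.3325 - 2.1355| = 3.468


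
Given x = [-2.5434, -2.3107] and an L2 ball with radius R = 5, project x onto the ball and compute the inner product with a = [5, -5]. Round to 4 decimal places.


Step 1: Compute ||x|| (intermediates to 6 decimals).
||x|| = sqrt((-2.5434)^2 + (-2.3107)^2) = 3.436309
Step 2: Project.
Since ||x|| <= R, proj = x (no scaling needed).
proj(x) = [-2.5434, -2.3107]
Step 3: Dot product.
a^T * proj(x) = 5*(-2.5434) - 5*(-2.3107) = -1.1635


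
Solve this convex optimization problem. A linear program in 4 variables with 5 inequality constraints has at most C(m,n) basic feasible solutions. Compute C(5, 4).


Each vertex corresponds to some choice of n active constraints out of m, so the number of vertices is at most C(m, n) = m! / (n!(m-n)!).
m = 5, n = 4
Numerator: 5 * 4 * 3 * 2
Denominator: 4! = 24
C(5, 4) = 5


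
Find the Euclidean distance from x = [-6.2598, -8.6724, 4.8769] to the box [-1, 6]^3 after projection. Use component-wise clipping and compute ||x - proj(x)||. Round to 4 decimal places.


Project each component onto [-1, 6].
clip(-6.2598) = -1.0, clip(-8.6724) = -1.0, clip(4.8769) = 4.8769
Projection = [-1.0, -1.0, 4.8769]
Squared diffs: [27.6655, 58.8657, 0.0]
Distance = sqrt(86.5312) = 9.3022


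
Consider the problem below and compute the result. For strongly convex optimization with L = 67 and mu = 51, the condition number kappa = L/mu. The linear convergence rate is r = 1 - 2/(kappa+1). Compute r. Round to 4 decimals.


Step 1: Compute the condition number.
kappa = L/mu = 67/51 = 1.3137
Step 2: Compute the convergence rate.
r = 1 - 2/(kappa + 1) = 1 - 2*mu/(L + mu) = (L - mu)/(L + mu) = 16/118 = 0.1356


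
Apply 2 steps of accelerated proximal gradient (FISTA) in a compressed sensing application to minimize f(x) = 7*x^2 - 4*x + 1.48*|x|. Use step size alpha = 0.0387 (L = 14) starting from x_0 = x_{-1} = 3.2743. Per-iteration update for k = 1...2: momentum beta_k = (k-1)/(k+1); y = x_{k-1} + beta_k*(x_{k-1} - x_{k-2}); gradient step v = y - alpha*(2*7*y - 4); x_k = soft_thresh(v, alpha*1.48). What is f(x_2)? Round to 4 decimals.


FISTA on f(x) = 7*x^2 - 4*x + 1.48*|x|
L = 14, alpha = 0.0387
Iteration 1: beta = 0.0, y = 3.2743 + 0.0*(3.2743 - 3.2743) = 3.2743
  grad(y) = 41.8402, v = y - alpha*grad = 1.6551
  prox(v) = soft_thresh(1.6551, 0.0573) = 1.5978
Iteration 2: beta = 0.3333, y = 1.5978 + 0.3333*(1.5978 - 3.2743) = 1.039
  grad(y) = 10.5457, v = y - alpha*grad = 0.6309
  prox(v) = soft_thresh(0.6309, 0.0573) = 0.5736
f(x_2) = 7*0.5736^2 - 4*0.5736 + 1.48*|0.5736| = 0.8576


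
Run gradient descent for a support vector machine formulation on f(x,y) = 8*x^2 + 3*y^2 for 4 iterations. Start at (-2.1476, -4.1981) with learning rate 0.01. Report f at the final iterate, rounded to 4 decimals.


Gradient descent on f(x,y) = 8*x^2 + 3*y^2.
Starting point: (-2.1476, -4.1981), alpha = 0.01
Step 1: grad_x = 2*8*-2.1476 = -34.3616, grad_y = 2*3*-4.1981 = -25.1886
  x_1 = -2.1476 - 0.01*-34.3616 = -1.804
  y_1 = -4.1981 - 0.01*-25.1886 = -3.9462
Step 2: grad_x = 2*8*-1.804 = -28.8637, grad_y = 2*3*-3.9462 = -23.6773
  x_2 = -1.804 - 0.01*-28.8637 = -1.5153
  y_2 = -3.9462 - 0.01*-23.6773 = -3.7094
Step 3: grad_x = 2*8*-1.5153 = -24.2455, grad_y = 2*3*-3.7094 = -22.2566
  x_3 = -1.5153 - 0.01*-24.2455 = -1.2729
  y_3 = -3.7094 - 0.01*-22.2566 = -3.4869
Step 4: grad_x = 2*8*-1.2729 = -20.3663, grad_y = 2*3*-3.4869 = -20.9212
  x_4 = -1.2729 - 0.01*-20.3663 = -1.0692
  y_4 = -3.4869 - 0.01*-20.9212 = -3.2777
f(-1.0692, -3.2777) = 8*(-1.0692)^2 + 3*(-3.2777)^2 = 41.3752


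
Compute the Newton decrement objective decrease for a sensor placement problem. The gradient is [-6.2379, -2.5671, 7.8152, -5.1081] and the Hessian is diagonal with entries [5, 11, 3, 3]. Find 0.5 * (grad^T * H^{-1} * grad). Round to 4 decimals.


Step 1: H is diagonal, so H^(-1) * g = [-1.2476, -0.2334, 2.6051, -1.7027].
Step 2: g^T H^(-1) g = sum_i g_i^2 / H_ii
  = (-6.2379)^2/5 + (-2.5671)^2/11 + (7.8152)^2/3 + (-5.1081)^2/3
  = 7.7823 + 0.5991 + 20.3591 + 8.6976 = 37.438
Step 3: Objective decrease = 0.5 * g^T H^(-1) g = 18.719


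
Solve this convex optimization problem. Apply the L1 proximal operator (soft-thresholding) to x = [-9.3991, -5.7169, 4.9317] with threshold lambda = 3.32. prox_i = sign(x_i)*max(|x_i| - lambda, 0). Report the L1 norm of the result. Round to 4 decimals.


Soft-thresholding with lambda = 3.32:
prox(-9.3991) = sign(-9.3991)*max(|-9.3991| - 3.32, 0) = -6.0791
prox(-5.7169) = sign(-5.7169)*max(|-5.7169| - 3.32, 0) = -2.3969
prox(4.9317) = sign(4.9317)*max(|4.9317| - 3.32, 0) = 1.6117
prox(x) = [-6.0791, -2.3969, 1.6117]
||prox(x)||_1 = 6.0791 + 2.3969 + 1.6117 = 10.0877


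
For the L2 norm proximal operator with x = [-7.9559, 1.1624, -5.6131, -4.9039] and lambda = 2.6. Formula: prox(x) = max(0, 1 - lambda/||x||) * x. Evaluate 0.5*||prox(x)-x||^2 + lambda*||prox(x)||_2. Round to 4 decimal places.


Step 1: Compute ||x||.
||x|| = 10.9637
Step 2: Compute scaling factor.
scale = max(0, 1 - 2.6/10.9637) = 0.7629
Step 3: prox(x) = [-6.0692, 0.8867, -4.282, -3.741]
||prox(x)|| = 8.3637
Step 4: Proximal objective.
0.5*||prox-x||^2 = 3.38
lambda*||prox|| = 21.7456
Total = 25.1256


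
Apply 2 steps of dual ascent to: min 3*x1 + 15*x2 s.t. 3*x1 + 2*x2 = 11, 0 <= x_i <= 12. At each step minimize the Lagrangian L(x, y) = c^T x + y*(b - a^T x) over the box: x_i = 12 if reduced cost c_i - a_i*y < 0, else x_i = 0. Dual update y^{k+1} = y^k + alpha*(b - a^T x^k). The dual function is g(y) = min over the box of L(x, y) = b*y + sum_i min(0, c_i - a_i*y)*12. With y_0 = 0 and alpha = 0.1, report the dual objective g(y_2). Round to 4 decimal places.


Dual ascent for LP: min 3*x1 + 15*x2, 3*x1 + 2*x2 = 11, 0 <= x_i <= 12
Step 1: y^k = 0.0, reduced costs: (3.0, 15.0)
  x^k = (0.0, 0.0), subgradient = b - a^T x = 11.0
  y^{k+1} = 0.0 + 0.1*11.0 = 1.1
Step 2: y^k = 1.1, reduced costs: (-0.3, 12.8)
  x^k = (12.0, 0.0), subgradient = b - a^T x = -25.0
  y^{k+1} = 1.1 + 0.1*-25.0 = -1.4
Dual objective at y_2 = -1.4: reduced costs (7.2, 17.8), box minimizer x = (0.0, 0.0)
g(y_2) = b*y + (c1 - a1*y)*x1 + (c2 - a2*y)*x2 = 11*(-1.4) + 7.2*0.0 + 17.8*0.0 = -15.4 + 0.0 + 0.0 = -15.4


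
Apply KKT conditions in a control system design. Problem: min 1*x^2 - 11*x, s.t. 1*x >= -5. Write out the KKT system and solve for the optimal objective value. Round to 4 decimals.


Step 1: Try lambda = 0 (constraint inactive).
Stationarity: 2*1*x - 11 = 0
x* = 11/(2*1) = 5.5
Check constraint: 1*5.5 = 5.5 >= -5 -- satisfied.
Step 2: Compute optimal value.
f(x*) = 1*5.5^2 - 11*5.5 = -30.25


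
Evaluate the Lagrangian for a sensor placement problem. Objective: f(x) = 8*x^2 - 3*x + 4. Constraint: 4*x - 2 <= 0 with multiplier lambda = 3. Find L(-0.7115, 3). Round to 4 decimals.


Step 1: Evaluate f(x).
f(-0.7115) = 8*(-0.7115)^2 - 3*(-0.7115) + 4 = 10.1844
Step 2: Evaluate g(x).
g(-0.7115) = 4*-0.7115 - 2 = -4.846
Step 3: Compute Lagrangian.
L = 10.1844 + 3*-4.846 = -4.3536


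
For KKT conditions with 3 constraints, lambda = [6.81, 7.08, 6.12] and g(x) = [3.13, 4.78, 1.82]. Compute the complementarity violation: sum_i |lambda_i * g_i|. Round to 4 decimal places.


KKT complementary slackness check:
lambda_1 * g_1 = 6.81 * 3.13 = 21.3153
lambda_2 * g_2 = 7.08 * 4.78 = 33.8424
lambda_3 * g_3 = 6.12 * 1.82 = 11.1384
Total violation = 21.3153 + 33.8424 + 11.1384 = 66.2961


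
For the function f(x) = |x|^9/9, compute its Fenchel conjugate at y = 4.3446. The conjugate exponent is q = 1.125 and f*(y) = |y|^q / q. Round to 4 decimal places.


The conjugate exponent q satisfies 1/p + 1/q = 1.
p = 9, so q = 9/(9 - 1) = 1.125
|y|^q = 4.3446^1.125 = 5.2203
f*(4.3446) = 5.2203 / 1.125 = 4.6402


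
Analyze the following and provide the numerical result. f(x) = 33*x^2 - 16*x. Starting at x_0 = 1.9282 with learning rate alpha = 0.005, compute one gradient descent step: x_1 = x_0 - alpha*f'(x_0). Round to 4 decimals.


We compute the gradient at x_0 and apply the update.
f'(x) = 66*x - 16
f'(1.9282) = 66*1.9282 - 16 = 111.2612
x_1 = 1.9282 - 0.005*111.2612 = 1.3719


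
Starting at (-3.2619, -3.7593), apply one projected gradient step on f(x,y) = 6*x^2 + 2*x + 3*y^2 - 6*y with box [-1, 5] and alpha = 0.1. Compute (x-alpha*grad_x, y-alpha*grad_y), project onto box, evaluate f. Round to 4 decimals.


Step 1: Compute gradient at (-3.2619, -3.7593).
grad_x = 2*6*-3.2619 + 2 = -37.1428
grad_y = 2*3*-3.7593 - 6 = -28.5558
Step 2: Gradient step.
x_raw = -3.2619 - 0.1*-37.1428 = 0.4524
y_raw = -3.7593 - 0.1*-28.5558 = -0.9037
Step 3: Project onto [-1, 5].
x_proj = clip(0.4524) = 0.4524
y_proj = clip(-0.9037) = -0.9037
Step 4: Evaluate f.
f(0.4524, -0.9037) = 10.0051


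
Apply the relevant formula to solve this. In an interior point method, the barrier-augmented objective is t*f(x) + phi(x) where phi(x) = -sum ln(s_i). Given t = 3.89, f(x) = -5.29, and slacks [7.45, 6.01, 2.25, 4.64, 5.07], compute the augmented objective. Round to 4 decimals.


Step 1: Compute log-barrier.
ln values: [2.0082, 1.7934, 0.8109, 1.5347, 1.6233]
phi = -(2.0082 + 1.7934 + 0.8109 + 1.5347 + 1.6233) = -7.7706
Step 2: Compute augmented objective.
t*f(x) = 3.89*-5.29 = -20.5781
Total = -20.5781 - 7.7706 = -28.3487


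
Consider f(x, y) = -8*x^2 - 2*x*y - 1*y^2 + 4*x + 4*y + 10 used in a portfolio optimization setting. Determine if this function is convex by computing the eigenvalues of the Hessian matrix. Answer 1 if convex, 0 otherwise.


The Hessian of f(x,y) = -8*x^2 - 2*x*y - 1*y^2 + 4*x + 4*y + 10 is:
H = [[-16, -2], [-2, -2]]
Trace = -16 - 2 = -18
Determinant = -16*-2 - (-2)^2 = 28
Discriminant = (-18)^2 - 4*28 = 212.0
Eigenvalues: lambda_1 = -16.2801, lambda_2 = -1.7199
The function is not convex.

0


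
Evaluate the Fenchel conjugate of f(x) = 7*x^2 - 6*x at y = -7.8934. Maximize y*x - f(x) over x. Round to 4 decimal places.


f*(y) = sup_x {y*x - a*x^2 - b*x} = sup_x {(y-b)*x - a*x^2}
FOC: (y - b) - 2a*x = 0 => x* = (y - b)/(2a)
x* = (-7.8934 + 6)/(2*7) = -0.1352
f*(-7.8934) = (y-b)^2/(4a) = (-7.8934 + 6)^2/(4*7)
= 3.585/28 = 0.128


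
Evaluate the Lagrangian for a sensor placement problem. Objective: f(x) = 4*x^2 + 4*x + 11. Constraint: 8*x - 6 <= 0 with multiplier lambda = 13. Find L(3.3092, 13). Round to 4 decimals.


Step 1: Evaluate f(x).
f(3.3092) = 4*3.3092^2 + 4*3.3092 + 11 = 68.04
Step 2: Evaluate g(x).
g(3.3092) = 8*3.3092 - 6 = 20.4736
Step 3: Compute Lagrangian.
L = 68.04 + 13*20.4736 = 334.1968


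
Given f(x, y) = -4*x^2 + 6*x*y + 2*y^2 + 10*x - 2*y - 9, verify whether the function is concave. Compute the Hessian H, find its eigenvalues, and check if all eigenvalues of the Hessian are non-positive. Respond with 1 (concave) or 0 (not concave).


The Hessian of f(x,y) = -4*x^2 + 6*x*y + 2*y^2 + 10*x - 2*y - 9 is:
H = [[-8, 6], [6, 4]]
Trace = -8 + 4 = -4
Determinant = -8*4 - (6)^2 = -68
Discriminant = (-4)^2 - 4*-68 = 288.0
Eigenvalues: lambda_1 = -10.4853, lambda_2 = 6.4853
The function is not concave.

0


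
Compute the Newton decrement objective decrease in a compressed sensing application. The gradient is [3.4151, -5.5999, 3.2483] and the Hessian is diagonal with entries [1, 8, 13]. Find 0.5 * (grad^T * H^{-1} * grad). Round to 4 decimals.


Step 1: H is diagonal, so H^(-1) * g = [3.4151, -0.7, 0.2499].
Step 2: g^T H^(-1) g = sum_i g_i^2 / H_ii
  = (3.4151)^2/1 + (-5.5999)^2/8 + (3.2483)^2/13
  = 11.6629 + 3.9199 + 0.8117 = 16.3944
Step 3: Objective decrease = 0.5 * g^T H^(-1) g = 8.1972


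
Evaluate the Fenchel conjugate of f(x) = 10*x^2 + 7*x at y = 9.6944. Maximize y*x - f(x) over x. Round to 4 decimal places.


f*(y) = sup_x {y*x - a*x^2 - b*x} = sup_x {(y-b)*x - a*x^2}
FOC: (y - b) - 2a*x = 0 => x* = (y - b)/(2a)
x* = (9.6944 - 7)/(2*10) = 0.1347
f*(9.6944) = (y-b)^2/(4a) = (9.6944 - 7)^2/(4*10)
= 7.2598/40 = 0.1815


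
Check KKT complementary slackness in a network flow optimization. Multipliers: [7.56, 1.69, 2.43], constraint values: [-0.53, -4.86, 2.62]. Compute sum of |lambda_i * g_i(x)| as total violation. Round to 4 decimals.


KKT complementary slackness check:
lambda_1 * g_1 = 7.56 * -0.53 = -4.0068
lambda_2 * g_2 = 1.69 * -4.86 = -8.2134
lambda_3 * g_3 = 2.43 * 2.62 = 6.3666
Total violation = 4.0068 + 8.2134 + 6.3666 = 18.5868


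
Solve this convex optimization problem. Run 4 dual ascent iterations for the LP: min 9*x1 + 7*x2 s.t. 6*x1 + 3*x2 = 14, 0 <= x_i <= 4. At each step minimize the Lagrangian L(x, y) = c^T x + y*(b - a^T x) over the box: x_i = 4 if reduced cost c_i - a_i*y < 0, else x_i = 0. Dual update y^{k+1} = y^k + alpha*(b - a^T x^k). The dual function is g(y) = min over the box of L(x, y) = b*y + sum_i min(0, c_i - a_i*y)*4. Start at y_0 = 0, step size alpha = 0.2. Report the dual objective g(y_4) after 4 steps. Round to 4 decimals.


Dual ascent for LP: min 9*x1 + 7*x2, 6*x1 + 3*x2 = 14, 0 <= x_i <= 4
Step 1: y^k = 0.0, reduced costs: (9.0, 7.0)
  x^k = (0.0, 0.0), subgradient = b - a^T x = 14.0
  y^{k+1} = 0.0 + 0.2*14.0 = 2.8
Step 2: y^k = 2.8, reduced costs: (-7.8, -1.4)
  x^k = (4.0, 4.0), subgradient = b - a^T x = -22.0
  y^{k+1} = 2.8 + 0.2*-22.0 = -1.6
Step 3: y^k = -1.6, reduced costs: (18.6, 11.8)
  x^k = (0.0, 0.0), subgradient = b - a^T x = 14.0
  y^{k+1} = -1.6 + 0.2*14.0 = 1.2
Step 4: y^k = 1.2, reduced costs: (1.8, 3.4)
  x^k = (0.0, 0.0), subgradient = b - a^T x = 14.0
  y^{k+1} = 1.2 + 0.2*14.0 = 4.0
Dual objective at y_4 = 4.0: reduced costs (-15.0, -5.0), box minimizer x = (4.0, 4.0)
g(y_4) = b*y + (c1 - a1*y)*x1 + (c2 - a2*y)*x2 = 14*4.0 + (-15.0)*4.0 + (-5.0)*4.0 = 56.0 - 60.0 - 20.0 = -24.0


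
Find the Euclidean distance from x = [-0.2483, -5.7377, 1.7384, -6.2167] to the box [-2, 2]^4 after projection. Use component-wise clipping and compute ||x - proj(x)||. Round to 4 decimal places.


Project each component onto [-2, 2].
clip(-0.2483) = -0.2483, clip(-5.7377) = -2.0, clip(1.7384) = 1.7384, clip(-6.2167) = -2.0
Projection = [-0.2483, -2.0, 1.7384, -2.0]
Squared diffs: [0.0, 13.9704, 0.0, 17.7806]
Distance = sqrt(31.751) = 5.6348


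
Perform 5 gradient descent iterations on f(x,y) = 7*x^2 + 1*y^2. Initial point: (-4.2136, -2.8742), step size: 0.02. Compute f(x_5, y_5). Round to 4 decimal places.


Gradient descent on f(x,y) = 7*x^2 + 1*y^2.
Starting point: (-4.2136, -2.8742), alpha = 0.02
Step 1: grad_x = 2*7*-4.2136 = -58.9904, grad_y = 2*1*-2.8742 = -5.7484
  x_1 = -4.2136 - 0.02*-58.9904 = -3.0338
  y_1 = -2.8742 - 0.02*-5.7484 = -2.7592
Step 2: grad_x = 2*7*-3.0338 = -42.4731, grad_y = 2*1*-2.7592 = -5.5185
  x_2 = -3.0338 - 0.02*-42.4731 = -2.1843
  y_2 = -2.7592 - 0.02*-5.5185 = -2.6489
Step 3: grad_x = 2*7*-2.1843 = -30.5806, grad_y = 2*1*-2.6489 = -5.2977
  x_3 = -2.1843 - 0.02*-30.5806 = -1.5727
  y_3 = -2.6489 - 0.02*-5.2977 = -2.5429
Step 4: grad_x = 2*7*-1.5727 = -22.018, grad_y = 2*1*-2.5429 = -5.0858
  x_4 = -1.5727 - 0.02*-22.018 = -1.1324
  y_4 = -2.5429 - 0.02*-5.0858 = -2.4412
Step 5: grad_x = 2*7*-1.1324 = -15.853, grad_y = 2*1*-2.4412 = -4.8824
  x_5 = -1.1324 - 0.02*-15.853 = -0.8153
  y_5 = -2.4412 - 0.02*-4.8824 = -2.3435
f(-0.8153, -2.3435) = 7*(-0.8153)^2 + 1*(-2.3435)^2 = 10.1452


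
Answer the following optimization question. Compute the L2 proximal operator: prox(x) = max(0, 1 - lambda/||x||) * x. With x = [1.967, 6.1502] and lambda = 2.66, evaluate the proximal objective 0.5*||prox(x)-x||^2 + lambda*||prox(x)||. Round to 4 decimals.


Step 1: Compute ||x||.
||x|| = 6.4571
Step 2: Compute scaling factor.
scale = max(0, 1 - 2.66/6.4571) = 0.588
Step 3: prox(x) = [1.1567, 3.6166]
||prox(x)|| = 3.7971
Step 4: Proximal objective.
0.5*||prox-x||^2 = 3.5378
lambda*||prox|| = 10.1003
Total = 13.6381


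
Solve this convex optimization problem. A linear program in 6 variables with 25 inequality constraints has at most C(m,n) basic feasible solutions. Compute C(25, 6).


Each vertex corresponds to some choice of n active constraints out of m, so the number of vertices is at most C(m, n) = m! / (n!(m-n)!).
m = 25, n = 6
Numerator: 25 * 24 * 23 * 22 * 21 * 20
Denominator: 6! = 720
C(25, 6) = 177100


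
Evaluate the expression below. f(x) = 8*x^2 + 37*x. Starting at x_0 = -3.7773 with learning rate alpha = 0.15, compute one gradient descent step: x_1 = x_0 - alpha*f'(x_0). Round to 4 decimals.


We compute the gradient at x_0 and apply the update.
f'(x) = 16*x + 37
f'(-3.7773) = 16*-3.7773 + 37 = -23.4368
x_1 = -3.7773 - 0.15*-23.4368 = -0.2618


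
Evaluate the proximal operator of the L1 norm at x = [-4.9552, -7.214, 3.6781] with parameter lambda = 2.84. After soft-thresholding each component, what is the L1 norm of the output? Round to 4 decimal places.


Soft-thresholding with lambda = 2.84:
prox(-4.9552) = sign(-4.9552)*max(|-4.9552| - 2.84, 0) = -2.1152
prox(-7.214) = sign(-7.214)*max(|-7.214| - 2.84, 0) = -4.374
prox(3.6781) = sign(3.6781)*max(|3.6781| - 2.84, 0) = 0.8381
prox(x) = [-2.1152, -4.374, 0.8381]
||prox(x)||_1 = 2.1152 + 4.374 + 0.8381 = 7.3273


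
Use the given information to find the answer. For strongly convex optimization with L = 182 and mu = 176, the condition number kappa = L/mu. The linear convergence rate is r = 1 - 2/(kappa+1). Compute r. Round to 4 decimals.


Step 1: Compute the condition number.
kappa = L/mu = 182/176 = 1.0341
Step 2: Compute the convergence rate.
r = 1 - 2/(kappa + 1) = 1 - 2*mu/(L + mu) = (L - mu)/(L + mu) = 6/358 = 0.0168


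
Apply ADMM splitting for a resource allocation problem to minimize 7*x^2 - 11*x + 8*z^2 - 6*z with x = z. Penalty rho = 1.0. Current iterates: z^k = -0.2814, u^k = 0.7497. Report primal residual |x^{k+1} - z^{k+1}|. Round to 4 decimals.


ADMM iteration with rho = 1.0, z^k = -0.2814, u^k = 0.7497
Step 1: x-update.
Minimize 7*x^2 - 11*x + (1.0/2)*(x + 0.2814 + 0.7497)^2
FOC: (2*7 + 1.0)*x = 11 + 1.0*(-0.2814 - 0.7497)
x^{k+1} = 0.6646
Step 2: z-update.
Minimize 8*z^2 - 6*z + (1.0/2)*(0.6646 - z + 0.7497)^2
FOC: (2*8 + 1.0)*z = 6 + 1.0*(0.6646 + 0.7497)
z^{k+1} = 0.4361
Step 3: u-update.
u^{k+1} = 0.7497 + 0.6646 - 0.4361 = 0.9782
Step 4: Primal residual = |0.6646 - 0.4361| = 0.2285


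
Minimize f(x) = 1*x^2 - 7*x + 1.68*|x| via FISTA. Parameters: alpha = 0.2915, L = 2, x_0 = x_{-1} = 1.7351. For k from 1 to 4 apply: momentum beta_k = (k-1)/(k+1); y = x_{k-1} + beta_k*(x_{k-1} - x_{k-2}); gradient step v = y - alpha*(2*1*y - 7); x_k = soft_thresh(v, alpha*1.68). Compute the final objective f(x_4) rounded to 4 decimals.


FISTA on f(x) = 1*x^2 - 7*x + 1.68*|x|
L = 2, alpha = 0.2915
Iteration 1: beta = 0.0, y = 1.7351 + 0.0*(1.7351 - 1.7351) = 1.7351
  grad(y) = -3.5298, v = y - alpha*grad = 2.764
  prox(v) = soft_thresh(2.764, 0.4897) = 2.2743
Iteration 2: beta = 0.3333, y = 2.2743 + 0.3333*(2.2743 - 1.7351) = 2.4541
  grad(y) = -2.0919, v = y - alpha*grad = 3.0638
  prox(v) = soft_thresh(3.0638, 0.4897) = 2.5741
Iteration 3: beta = 0.5, y = 2.5741 + 0.5*(2.5741 - 2.2743) = 2.724
  grad(y) = -1.552, v = y - alpha*grad = 3.1764
  prox(v) = soft_thresh(3.1764, 0.4897) = 2.6867
Iteration 4: beta = 0.6, y = 2.6867 + 0.6*(2.6867 - 2.5741) = 2.7542
  grad(y) = -1.4915, v = y - alpha*grad = 3.189
  prox(v) = soft_thresh(3.189, 0.4897) = 2.6993
f(x_4) = 1*2.6993^2 - 7*2.6993 + 1.68*|2.6993| = -7.0741


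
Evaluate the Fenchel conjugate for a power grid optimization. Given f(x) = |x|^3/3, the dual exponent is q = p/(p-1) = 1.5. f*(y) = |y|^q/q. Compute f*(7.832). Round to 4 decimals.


The conjugate exponent q satisfies 1/p + 1/q = 1.
p = 3, so q = 3/(3 - 1) = 1.5
|y|^q = 7.832^1.5 = 21.9184
f*(7.832) = 21.9184 / 1.5 = 14.6123


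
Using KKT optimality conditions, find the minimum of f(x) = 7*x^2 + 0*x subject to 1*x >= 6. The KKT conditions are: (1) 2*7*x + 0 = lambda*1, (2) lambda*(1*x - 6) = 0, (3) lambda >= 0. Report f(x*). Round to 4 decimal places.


Step 1: Try lambda = 0 (constraint inactive).
x_unc = 0/(2*7) = 0.0
Check: 1*0.0 = 0.0 < 6 -- violated!
Step 2: Constraint must be active: 1*x = 6
x* = 6/1 = 6.0
lambda = (2*7*6.0 + 0)/1 = 84.0
Step 3: Compute optimal value.
f(x*) = 7*6.0^2 + 0*6.0 = 252.0


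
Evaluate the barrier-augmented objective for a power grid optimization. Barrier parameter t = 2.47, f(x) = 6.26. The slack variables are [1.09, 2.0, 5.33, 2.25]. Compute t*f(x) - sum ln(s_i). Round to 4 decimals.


Step 1: Compute log-barrier.
ln values: [0.0862, 0.6931, 1.6734, 0.8109]
phi = -(0.0862 + 0.6931 + 1.6734 + 0.8109) = -3.2636
Step 2: Compute augmented objective.
t*f(x) = 2.47*6.26 = 15.4622
Total = 15.4622 - 3.2636 = 12.1986


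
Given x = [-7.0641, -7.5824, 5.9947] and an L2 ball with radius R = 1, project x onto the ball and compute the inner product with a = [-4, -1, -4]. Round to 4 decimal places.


Step 1: Compute ||x|| (intermediates to 6 decimals).
||x|| = sqrt((-7.0641)^2 + (-7.5824)^2 + 5.9947^2) = 11.972081
Step 2: Project.
Since ||x|| > R, scale = R/||x|| = 1/11.972081 = 0.083528, proj(x) = scale * x
proj(x) = [-0.59005, -0.633343, 0.500725]
Step 3: Dot product.
a^T * proj(x) = -4*(-0.59005) - 1*(-0.633343) - 4*0.500725 = 0.9906


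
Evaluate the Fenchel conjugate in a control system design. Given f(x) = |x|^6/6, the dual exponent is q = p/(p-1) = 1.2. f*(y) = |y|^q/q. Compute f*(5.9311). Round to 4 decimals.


The conjugate exponent q satisfies 1/p + 1/q = 1.
p = 6, so q = 6/(6 - 1) = 1.2
|y|^q = 5.9311^1.2 = 8.4676
f*(5.9311) = 8.4676 / 1.2 = 7.0564


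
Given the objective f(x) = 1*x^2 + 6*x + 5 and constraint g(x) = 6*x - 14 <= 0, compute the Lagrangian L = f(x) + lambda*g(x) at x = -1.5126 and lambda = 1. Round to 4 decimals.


Step 1: Evaluate f(x).
f(-1.5126) = 1*(-1.5126)^2 + 6*(-1.5126) + 5 = -1.7876
Step 2: Evaluate g(x).
g(-1.5126) = 6*-1.5126 - 14 = -23.0756
Step 3: Compute Lagrangian.
L = -1.7876 + 1*-23.0756 = -24.8632


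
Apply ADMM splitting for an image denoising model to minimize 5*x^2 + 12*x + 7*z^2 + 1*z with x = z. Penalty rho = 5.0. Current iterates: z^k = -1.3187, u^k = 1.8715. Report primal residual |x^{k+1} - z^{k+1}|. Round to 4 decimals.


ADMM iteration with rho = 5.0, z^k = -1.3187, u^k = 1.8715
Step 1: x-update.
Minimize 5*x^2 + 12*x + (5.0/2)*(x + 1.3187 + 1.8715)^2
FOC: (2*5 + 5.0)*x = -12 + 5.0*(-1.3187 - 1.8715)
x^{k+1} = -1.8634
Step 2: z-update.
Minimize 7*z^2 + 1*z + (5.0/2)*(-1.8634 - z + 1.8715)^2
FOC: (2*7 + 5.0)*z = -1 + 5.0*(-1.8634 + 1.8715)
z^{k+1} = -0.0505
Step 3: u-update.
u^{k+1} = 1.8715 - 1.8634 + 0.0505 = 0.0586
Step 4: Primal residual = |-1.8634 + 0.0505| = 1.8129


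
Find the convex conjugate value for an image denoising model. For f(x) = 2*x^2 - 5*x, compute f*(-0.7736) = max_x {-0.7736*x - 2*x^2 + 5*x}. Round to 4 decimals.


f*(y) = sup_x {y*x - a*x^2 - b*x} = sup_x {(y-b)*x - a*x^2}
FOC: (y - b) - 2a*x = 0 => x* = (y - b)/(2a)
x* = (-0.7736 + 5)/(2*2) = 1.0566
f*(-0.7736) = (y-b)^2/(4a) = (-0.7736 + 5)^2/(4*2)
= 17.8625/8 = 2.2328


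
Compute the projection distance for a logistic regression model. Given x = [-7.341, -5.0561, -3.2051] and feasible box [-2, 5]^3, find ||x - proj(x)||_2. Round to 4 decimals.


Project each component onto [-2, 5].
clip(-7.341) = -2.0, clip(-5.0561) = -2.0, clip(-3.2051) = -2.0
Projection = [-2.0, -2.0, -2.0]
Squared diffs: [28.5263, 9.3397, 1.4523]
Distance = sqrt(39.3183) = 6.2704


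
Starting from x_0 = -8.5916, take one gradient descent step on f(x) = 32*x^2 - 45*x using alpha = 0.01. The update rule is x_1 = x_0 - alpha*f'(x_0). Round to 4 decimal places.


We compute the gradient at x_0 and apply the update.
f'(x) = 64*x - 45
f'(-8.5916) = 64*-8.5916 - 45 = -594.8624
x_1 = -8.5916 - 0.01*-594.8624 = -2.643


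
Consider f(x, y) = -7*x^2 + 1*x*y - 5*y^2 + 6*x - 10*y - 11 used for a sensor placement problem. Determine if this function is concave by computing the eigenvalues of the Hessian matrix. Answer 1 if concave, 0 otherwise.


The Hessian of f(x,y) = -7*x^2 + 1*x*y - 5*y^2 + 6*x - 10*y - 11 is:
H = [[-14, 1], [1, -10]]
Trace = -14 - 10 = -24
Determinant = -14*-10 - (1)^2 = 139
Discriminant = (-24)^2 - 4*139 = 20.0
Eigenvalues: lambda_1 = -14.2361, lambda_2 = -9.7639
The function is concave.

1


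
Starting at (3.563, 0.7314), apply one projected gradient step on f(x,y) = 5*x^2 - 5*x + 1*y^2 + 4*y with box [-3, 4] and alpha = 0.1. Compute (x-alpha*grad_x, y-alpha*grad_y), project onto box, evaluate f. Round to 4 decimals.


Step 1: Compute gradient at (3.563, 0.7314).
grad_x = 2*5*3.563 - 5 = 30.63
grad_y = 2*1*0.7314 + 4 = 5.4628
Step 2: Gradient step.
x_raw = 3.563 - 0.1*30.63 = 0.5
y_raw = 0.7314 - 0.1*5.4628 = 0.1851
Step 3: Project onto [-3, 4].
x_proj = clip(0.5) = 0.5
y_proj = clip(0.1851) = 0.1851
Step 4: Evaluate f.
f(0.5, 0.1851) = -0.4753


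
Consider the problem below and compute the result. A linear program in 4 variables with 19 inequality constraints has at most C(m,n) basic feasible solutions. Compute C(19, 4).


Each vertex corresponds to some choice of n active constraints out of m, so the number of vertices is at most C(m, n) = m! / (n!(m-n)!).
m = 19, n = 4
Numerator: 19 * 18 * 17 * 16
Denominator: 4! = 24
C(19, 4) = 3876


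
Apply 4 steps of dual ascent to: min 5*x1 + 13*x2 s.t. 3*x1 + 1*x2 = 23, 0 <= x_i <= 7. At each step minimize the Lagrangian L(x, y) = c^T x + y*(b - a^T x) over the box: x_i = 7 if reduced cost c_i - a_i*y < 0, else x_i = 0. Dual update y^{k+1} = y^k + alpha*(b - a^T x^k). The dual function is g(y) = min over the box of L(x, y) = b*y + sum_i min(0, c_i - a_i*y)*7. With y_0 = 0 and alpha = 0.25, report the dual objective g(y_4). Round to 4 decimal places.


Dual ascent for LP: min 5*x1 + 13*x2, 3*x1 + 1*x2 = 23, 0 <= x_i <= 7
Step 1: y^k = 0.0, reduced costs: (5.0, 13.0)
  x^k = (0.0, 0.0), subgradient = b - a^T x = 23.0
  y^{k+1} = 0.0 + 0.25*23.0 = 5.75
Step 2: y^k = 5.75, reduced costs: (-12.25, 7.25)
  x^k = (7.0, 0.0), subgradient = b - a^T x = 2.0
  y^{k+1} = 5.75 + 0.25*2.0 = 6.25
Step 3: y^k = 6.25, reduced costs: (-13.75, 6.75)
  x^k = (7.0, 0.0), subgradient = b - a^T x = 2.0
  y^{k+1} = 6.25 + 0.25*2.0 = 6.75
Step 4: y^k = 6.75, reduced costs: (-15.25, 6.25)
  x^k = (7.0, 0.0), subgradient = b - a^T x = 2.0
  y^{k+1} = 6.75 + 0.25*2.0 = 7.25
Dual objective at y_4 = 7.25: reduced costs (-16.75, 5.75), box minimizer x = (7.0, 0.0)
g(y_4) = b*y + (c1 - a1*y)*x1 + (c2 - a2*y)*x2 = 23*7.25 + (-16.75)*7.0 + 5.75*0.0 = 166.75 - 117.25 + 0.0 = 49.5
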